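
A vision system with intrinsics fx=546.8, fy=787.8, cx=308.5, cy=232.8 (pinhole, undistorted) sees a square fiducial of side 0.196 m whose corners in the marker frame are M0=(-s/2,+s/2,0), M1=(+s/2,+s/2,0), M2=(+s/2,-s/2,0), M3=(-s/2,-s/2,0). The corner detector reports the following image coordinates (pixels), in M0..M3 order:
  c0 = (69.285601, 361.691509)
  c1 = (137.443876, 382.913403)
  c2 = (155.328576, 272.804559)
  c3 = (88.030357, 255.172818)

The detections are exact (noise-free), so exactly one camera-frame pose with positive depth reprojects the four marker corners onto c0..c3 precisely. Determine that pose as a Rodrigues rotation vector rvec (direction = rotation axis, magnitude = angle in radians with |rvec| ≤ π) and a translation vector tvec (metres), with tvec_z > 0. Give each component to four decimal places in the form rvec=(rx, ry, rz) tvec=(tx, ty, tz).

rvec=(-0.1683, 0.2002, 0.1736) tvec=(-0.5055, 0.1512, 1.4075)

Intrinsics K: fx=546.8, fy=787.8, cx=308.5, cy=232.8
Marker side s = 0.196 m; corners in marker frame (Z=0):
  M0 = (-0.0980, +0.0980, 0)
  M1 = (+0.0980, +0.0980, 0)
  M2 = (+0.0980, -0.0980, 0)
  M3 = (-0.0980, -0.0980, 0)
Detected image corners:
  c0 = (69.285601, 361.691509) px
  c1 = (137.443876, 382.913403) px
  c2 = (155.328576, 272.804559) px
  c3 = (88.030357, 255.172818) px
Planar DLT: solve 8×8 A·h = b for H (H[2,2]=1):
  H  [+328.62811 -105.33539 +112.11821]
  H  [+51.23441 +518.95171 +317.44316]
  H  [-0.15021 -0.10541 +1.00000]
B = K⁻¹H; ‖b₁‖=0.710482, ‖b₂‖=0.710482; λ = 2/(‖b₁‖+‖b₂‖) = 1.407495, sign → tz>0 ⇒ λ=+1.407495
r₁ = λ·B[:,0] = (+0.96519,+0.15401,-0.21141); r₂ = λ·B[:,1] = (-0.18744,+0.97101,-0.14836)
r₃ = r₁×r₂ = (+0.18244,+0.18282,+0.96607); SVD([r₁ r₂ r₃]) → R = UVᵀ:
  R  [+0.96519 -0.18744 +0.18244]
  R  [+0.15401 +0.97101 +0.18282]
  R  [-0.21141 -0.14836 +0.96607]
t = (-0.50550, +0.15122, +1.40750) m
tr R = 2.902266; θ = arccos((tr R − 1)/2) = 0.313912 rad = 17.986°
axis k = ((R−Rᵀ)₃₂, (R−Rᵀ)₁₃, (R−Rᵀ)₂₁) / (2 sinθ) = (-0.536270, +0.637749, +0.552893)
rvec = θ·k = (-0.168342, +0.200197, +0.173560)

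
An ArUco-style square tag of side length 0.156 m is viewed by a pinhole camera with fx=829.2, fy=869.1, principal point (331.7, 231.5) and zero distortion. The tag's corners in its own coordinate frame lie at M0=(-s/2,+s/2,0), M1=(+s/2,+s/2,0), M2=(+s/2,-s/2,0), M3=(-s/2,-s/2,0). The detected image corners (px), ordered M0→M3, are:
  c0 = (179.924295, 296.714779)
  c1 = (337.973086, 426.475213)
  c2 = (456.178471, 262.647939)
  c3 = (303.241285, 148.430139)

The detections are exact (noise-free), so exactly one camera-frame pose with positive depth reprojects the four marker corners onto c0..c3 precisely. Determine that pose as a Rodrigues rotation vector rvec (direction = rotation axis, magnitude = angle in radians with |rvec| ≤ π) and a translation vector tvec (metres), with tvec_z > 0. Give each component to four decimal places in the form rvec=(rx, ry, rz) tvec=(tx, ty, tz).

rvec=(-0.3495, 0.0932, 0.6529) tvec=(-0.0096, 0.0363, 0.6572)

Intrinsics K: fx=829.2, fy=869.1, cx=331.7, cy=231.5
Marker side s = 0.156 m; corners in marker frame (Z=0):
  M0 = (-0.0780, +0.0780, 0)
  M1 = (+0.0780, +0.0780, 0)
  M2 = (+0.0780, -0.0780, 0)
  M3 = (-0.0780, -0.0780, 0)
Detected image corners:
  c0 = (179.924295, 296.714779) px
  c1 = (337.973086, 426.475213) px
  c2 = (456.178471, 262.647939) px
  c3 = (303.241285, 148.430139) px
Planar DLT: solve 8×8 A·h = b for H (H[2,2]=1):
  H  [+902.06148 -914.88038 +319.61239]
  H  [+696.68798 +874.54275 +279.48886]
  H  [-0.29476 -0.43965 +1.00000]
B = K⁻¹H; ‖b₁‖=1.521655, ‖b₂‖=1.521655; λ = 2/(‖b₁‖+‖b₂‖) = 0.657179, sign → tz>0 ⇒ λ=+0.657179
r₁ = λ·B[:,0] = (+0.79241,+0.57841,-0.19371); r₂ = λ·B[:,1] = (-0.60951,+0.73826,-0.28893)
r₃ = r₁×r₂ = (-0.02411,+0.34702,+0.93755); SVD([r₁ r₂ r₃]) → R = UVᵀ:
  R  [+0.79241 -0.60951 -0.02411]
  R  [+0.57841 +0.73826 +0.34702]
  R  [-0.19371 -0.28893 +0.93755]
t = (-0.00958, +0.03629, +0.65718) m
tr R = 2.468218; θ = arccos((tr R − 1)/2) = 0.746442 rad = 42.768°
axis k = ((R−Rᵀ)₃₂, (R−Rᵀ)₁₃, (R−Rᵀ)₂₁) / (2 sinθ) = (-0.468278, +0.124886, +0.874711)
rvec = θ·k = (-0.349542, +0.093220, +0.652921)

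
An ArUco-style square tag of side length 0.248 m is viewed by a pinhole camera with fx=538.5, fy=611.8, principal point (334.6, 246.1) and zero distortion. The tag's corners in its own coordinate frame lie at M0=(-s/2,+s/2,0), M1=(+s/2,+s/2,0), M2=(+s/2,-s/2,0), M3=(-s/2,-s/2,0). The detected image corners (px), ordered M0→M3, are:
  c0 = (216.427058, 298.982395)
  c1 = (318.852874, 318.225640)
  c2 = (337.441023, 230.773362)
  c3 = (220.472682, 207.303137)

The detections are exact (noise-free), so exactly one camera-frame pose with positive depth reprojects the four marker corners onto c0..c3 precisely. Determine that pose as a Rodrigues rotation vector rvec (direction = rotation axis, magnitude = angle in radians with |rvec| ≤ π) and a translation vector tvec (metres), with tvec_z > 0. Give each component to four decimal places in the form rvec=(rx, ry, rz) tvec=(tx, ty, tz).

rvec=(0.7213, -0.0090, 0.1920) tvec=(-0.1378, 0.0412, 1.2116)

Intrinsics K: fx=538.5, fy=611.8, cx=334.6, cy=246.1
Marker side s = 0.248 m; corners in marker frame (Z=0):
  M0 = (-0.1240, +0.1240, 0)
  M1 = (+0.1240, +0.1240, 0)
  M2 = (+0.1240, -0.1240, 0)
  M3 = (-0.1240, -0.1240, 0)
Detected image corners:
  c0 = (216.427058, 298.982395) px
  c1 = (318.852874, 318.225640) px
  c2 = (337.441023, 230.773362) px
  c3 = (220.472682, 207.303137) px
Planar DLT: solve 8×8 A·h = b for H (H[2,2]=1):
  H  [+457.12101 +101.96679 +273.33600]
  H  [+101.72361 +503.78375 +266.90590]
  H  [+0.06133 +0.54088 +1.00000]
B = K⁻¹H; ‖b₁‖=0.825327, ‖b₂‖=0.825326; λ = 2/(‖b₁‖+‖b₂‖) = 1.211642, sign → tz>0 ⇒ λ=+1.211642
r₁ = λ·B[:,0] = (+0.98237,+0.17157,+0.07431); r₂ = λ·B[:,1] = (-0.17778,+0.73410,+0.65536)
r₃ = r₁×r₂ = (+0.05789,-0.65701,+0.75166); SVD([r₁ r₂ r₃]) → R = UVᵀ:
  R  [+0.98237 -0.17778 +0.05789]
  R  [+0.17157 +0.73410 -0.65701]
  R  [+0.07431 +0.65536 +0.75166]
t = (-0.13785, +0.04121, +1.21164) m
tr R = 2.468122; θ = arccos((tr R − 1)/2) = 0.746513 rad = 42.772°
axis k = ((R−Rᵀ)₃₂, (R−Rᵀ)₁₃, (R−Rᵀ)₂₁) / (2 sinθ) = (+0.966277, -0.012087, +0.257221)
rvec = θ·k = (+0.721339, -0.009023, +0.192019)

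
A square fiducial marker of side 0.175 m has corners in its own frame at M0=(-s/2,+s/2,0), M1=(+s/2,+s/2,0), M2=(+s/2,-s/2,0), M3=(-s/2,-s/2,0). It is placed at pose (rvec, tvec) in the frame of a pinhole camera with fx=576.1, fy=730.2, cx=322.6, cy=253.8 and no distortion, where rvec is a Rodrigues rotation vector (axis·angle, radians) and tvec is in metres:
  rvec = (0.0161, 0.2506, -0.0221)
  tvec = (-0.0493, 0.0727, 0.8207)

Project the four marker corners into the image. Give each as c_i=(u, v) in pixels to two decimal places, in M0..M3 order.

c0=(232.48, 393.95) c1=(349.62, 398.38) c2=(346.69, 238.69) c3=(229.37, 242.49)

Intrinsics K: fx=576.1, fy=730.2, cx=322.6, cy=253.8
Marker side s = 0.175 m; corners in marker frame (Z=0):
  M0 = (-0.0875, +0.0875, 0)
  M1 = (+0.0875, +0.0875, 0)
  M2 = (+0.0875, -0.0875, 0)
  M3 = (-0.0875, -0.0875, 0)
rvec = (0.0161, 0.2506, -0.0221), |rvec| = θ = 0.25209 rad = 14.444°
Rodrigues: sinθ=0.24943, 1−cosθ=0.03161; R = I + sinθ·[k]× + (1−cosθ)·[k]×²:
    [+0.96852 +0.02387 +0.24778]
    [-0.01986 +0.99963 -0.01868]
    [-0.24813 +0.01318 +0.96864]
t = (-0.0493, 0.0727, 0.8207) m
M0: Pc = R·M0+t = (-0.13196, +0.16191, +0.84356); u = 576.1·(-0.13196)/0.84356 + 322.6 = 232.4820, v = 730.2·(+0.16191)/0.84356 + 253.8 = 393.9472
M1: Pc = R·M1+t = (+0.03753, +0.15843, +0.80014); u = 576.1·(+0.03753)/0.80014 + 322.6 = 349.6249, v = 730.2·(+0.15843)/0.80014 + 253.8 = 398.3812
M2: Pc = R·M2+t = (+0.03336, -0.01651, +0.79784); u = 576.1·(+0.03336)/0.79784 + 322.6 = 346.6863, v = 730.2·(-0.01651)/0.79784 + 253.8 = 238.6940
M3: Pc = R·M3+t = (-0.13613, -0.01303, +0.84126); u = 576.1·(-0.13613)/0.84126 + 322.6 = 229.3740, v = 730.2·(-0.01303)/0.84126 + 253.8 = 242.4904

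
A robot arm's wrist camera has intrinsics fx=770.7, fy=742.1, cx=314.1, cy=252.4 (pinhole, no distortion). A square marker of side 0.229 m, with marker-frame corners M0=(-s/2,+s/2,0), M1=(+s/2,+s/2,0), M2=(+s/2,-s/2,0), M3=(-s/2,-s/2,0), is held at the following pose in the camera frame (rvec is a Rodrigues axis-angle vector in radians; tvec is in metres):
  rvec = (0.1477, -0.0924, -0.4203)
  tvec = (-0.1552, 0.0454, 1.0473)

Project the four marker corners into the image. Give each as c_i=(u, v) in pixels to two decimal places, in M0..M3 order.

c0=(158.69, 389.72) c1=(310.21, 322.62) c2=(242.03, 177.02) c3=(84.11, 244.64)

Intrinsics K: fx=770.7, fy=742.1, cx=314.1, cy=252.4
Marker side s = 0.229 m; corners in marker frame (Z=0):
  M0 = (-0.1145, +0.1145, 0)
  M1 = (+0.1145, +0.1145, 0)
  M2 = (+0.1145, -0.1145, 0)
  M3 = (-0.1145, -0.1145, 0)
rvec = (0.1477, -0.0924, -0.4203), |rvec| = θ = 0.45498 rad = 26.068°
Rodrigues: sinθ=0.43944, 1−cosθ=0.10173; R = I + sinθ·[k]× + (1−cosθ)·[k]×²:
    [+0.90899 +0.39924 -0.11975]
    [-0.41266 +0.90247 -0.12357]
    [+0.05874 +0.16174 +0.98508]
t = (-0.1552, 0.0454, 1.0473) m
M0: Pc = R·M0+t = (-0.21357, +0.19598, +1.05909); u = 770.7·(-0.21357)/1.05909 + 314.1 = 158.6883, v = 742.1·(+0.19598)/1.05909 + 252.4 = 389.7229
M1: Pc = R·M1+t = (-0.00541, +0.10148, +1.07254); u = 770.7·(-0.00541)/1.07254 + 314.1 = 310.2145, v = 742.1·(+0.10148)/1.07254 + 252.4 = 322.6169
M2: Pc = R·M2+t = (-0.09683, -0.10518, +1.03551); u = 770.7·(-0.09683)/1.03551 + 314.1 = 242.0292, v = 742.1·(-0.10518)/1.03551 + 252.4 = 177.0212
M3: Pc = R·M3+t = (-0.30499, -0.01068, +1.02206); u = 770.7·(-0.30499)/1.02206 + 314.1 = 84.1145, v = 742.1·(-0.01068)/1.02206 + 252.4 = 244.6430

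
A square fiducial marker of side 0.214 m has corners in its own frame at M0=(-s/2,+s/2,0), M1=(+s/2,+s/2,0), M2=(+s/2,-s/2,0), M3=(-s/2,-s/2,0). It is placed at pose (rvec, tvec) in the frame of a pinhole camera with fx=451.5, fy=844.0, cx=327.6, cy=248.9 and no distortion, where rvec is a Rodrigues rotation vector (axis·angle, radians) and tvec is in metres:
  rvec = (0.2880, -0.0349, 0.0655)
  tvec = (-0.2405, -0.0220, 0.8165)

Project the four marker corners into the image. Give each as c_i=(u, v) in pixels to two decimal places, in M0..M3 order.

c0=(137.44, 323.07) c1=(252.71, 334.88) c2=(255.47, 122.99) c3=(131.32, 107.72)

Intrinsics K: fx=451.5, fy=844.0, cx=327.6, cy=248.9
Marker side s = 0.214 m; corners in marker frame (Z=0):
  M0 = (-0.1070, +0.1070, 0)
  M1 = (+0.1070, +0.1070, 0)
  M2 = (+0.1070, -0.1070, 0)
  M3 = (-0.1070, -0.1070, 0)
rvec = (0.2880, -0.0349, 0.0655), |rvec| = θ = 0.29741 rad = 17.040°
Rodrigues: sinθ=0.29304, 1−cosθ=0.04390; R = I + sinθ·[k]× + (1−cosθ)·[k]×²:
    [+0.99727 -0.06953 -0.02503]
    [+0.05955 +0.95670 -0.28491]
    [+0.04375 +0.28264 +0.95823]
t = (-0.2405, -0.0220, 0.8165) m
M0: Pc = R·M0+t = (-0.35465, +0.07400, +0.84206); u = 451.5·(-0.35465)/0.84206 + 327.6 = 137.4439, v = 844.0·(+0.07400)/0.84206 + 248.9 = 323.0658
M1: Pc = R·M1+t = (-0.14123, +0.08674, +0.85142); u = 451.5·(-0.14123)/0.85142 + 327.6 = 252.7063, v = 844.0·(+0.08674)/0.85142 + 248.9 = 334.8828
M2: Pc = R·M2+t = (-0.12635, -0.11800, +0.79094); u = 451.5·(-0.12635)/0.79094 + 327.6 = 255.4725, v = 844.0·(-0.11800)/0.79094 + 248.9 = 122.9887
M3: Pc = R·M3+t = (-0.33977, -0.13074, +0.78158); u = 451.5·(-0.33977)/0.78158 + 327.6 = 131.3232, v = 844.0·(-0.13074)/0.78158 + 248.9 = 107.7189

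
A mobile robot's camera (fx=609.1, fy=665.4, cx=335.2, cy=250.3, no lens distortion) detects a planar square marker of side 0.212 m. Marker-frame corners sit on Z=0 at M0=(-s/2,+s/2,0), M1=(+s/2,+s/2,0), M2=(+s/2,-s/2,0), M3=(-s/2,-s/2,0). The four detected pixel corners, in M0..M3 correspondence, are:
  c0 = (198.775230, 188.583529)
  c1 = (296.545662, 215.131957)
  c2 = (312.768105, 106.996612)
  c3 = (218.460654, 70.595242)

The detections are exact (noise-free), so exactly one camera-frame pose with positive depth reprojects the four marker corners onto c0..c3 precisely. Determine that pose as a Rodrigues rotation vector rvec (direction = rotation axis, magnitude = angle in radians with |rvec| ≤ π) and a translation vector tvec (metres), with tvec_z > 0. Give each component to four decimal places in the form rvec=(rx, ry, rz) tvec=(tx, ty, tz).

Intrinsics K: fx=609.1, fy=665.4, cx=335.2, cy=250.3
Marker side s = 0.212 m; corners in marker frame (Z=0):
  M0 = (-0.1060, +0.1060, 0)
  M1 = (+0.1060, +0.1060, 0)
  M2 = (+0.1060, -0.1060, 0)
  M3 = (-0.1060, -0.1060, 0)
Detected image corners:
  c0 = (198.775230, 188.583529) px
  c1 = (296.545662, 215.131957) px
  c2 = (312.768105, 106.996612) px
  c3 = (218.460654, 70.595242) px
Planar DLT: solve 8×8 A·h = b for H (H[2,2]=1):
  H  [+564.76452 -107.05590 +258.93969]
  H  [+212.00963 +519.35737 +145.52265]
  H  [+0.43574 -0.08863 +1.00000]
B = K⁻¹H; ‖b₁‖=0.828459, ‖b₂‖=0.828459; λ = 2/(‖b₁‖+‖b₂‖) = 1.207061, sign → tz>0 ⇒ λ=+1.207061
r₁ = λ·B[:,0] = (+0.82975,+0.18674,+0.52597); r₂ = λ·B[:,1] = (-0.15328,+0.98237,-0.10698)
r₃ = r₁×r₂ = (-0.53667,+0.00814,+0.84375); SVD([r₁ r₂ r₃]) → R = UVᵀ:
  R  [+0.82975 -0.15328 -0.53667]
  R  [+0.18674 +0.98237 +0.00814]
  R  [+0.52597 -0.10698 +0.84375]
t = (-0.15113, -0.19007, +1.20706) m
tr R = 2.655877; θ = arccos((tr R − 1)/2) = 0.595374 rad = 34.112°
axis k = ((R−Rᵀ)₃₂, (R−Rᵀ)₁₃, (R−Rᵀ)₂₁) / (2 sinθ) = (-0.102636, -0.947399, +0.303152)
rvec = θ·k = (-0.061107, -0.564057, +0.180489)

rvec=(-0.0611, -0.5641, 0.1805) tvec=(-0.1511, -0.1901, 1.2071)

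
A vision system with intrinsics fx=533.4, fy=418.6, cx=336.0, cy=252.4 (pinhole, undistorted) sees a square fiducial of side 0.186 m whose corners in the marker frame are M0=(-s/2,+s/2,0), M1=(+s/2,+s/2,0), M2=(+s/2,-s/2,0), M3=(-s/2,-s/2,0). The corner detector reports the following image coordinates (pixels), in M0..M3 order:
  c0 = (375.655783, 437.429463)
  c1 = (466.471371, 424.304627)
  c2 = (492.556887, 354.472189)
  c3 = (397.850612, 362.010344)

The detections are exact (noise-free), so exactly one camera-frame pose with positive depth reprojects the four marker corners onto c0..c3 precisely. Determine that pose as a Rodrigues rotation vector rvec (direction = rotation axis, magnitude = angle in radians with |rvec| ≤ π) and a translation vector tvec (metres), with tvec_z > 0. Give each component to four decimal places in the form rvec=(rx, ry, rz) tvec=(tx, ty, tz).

rvec=(0.3460, -0.4182, 0.0962) tvec=(0.1654, 0.3055, 0.8936)

Intrinsics K: fx=533.4, fy=418.6, cx=336.0, cy=252.4
Marker side s = 0.186 m; corners in marker frame (Z=0):
  M0 = (-0.0930, +0.0930, 0)
  M1 = (+0.0930, +0.0930, 0)
  M2 = (+0.0930, -0.0930, 0)
  M3 = (-0.0930, -0.0930, 0)
Detected image corners:
  c0 = (375.655783, 437.429463) px
  c1 = (466.471371, 424.304627) px
  c2 = (492.556887, 354.472189) px
  c3 = (397.850612, 362.010344) px
Planar DLT: solve 8×8 A·h = b for H (H[2,2]=1):
  H  [+698.82497 +19.60043 +434.74150]
  H  [+126.56400 +526.30522 +395.50009]
  H  [+0.46278 +0.34594 +1.00000]
B = K⁻¹H; ‖b₁‖=1.119058, ‖b₂‖=1.119058; λ = 2/(‖b₁‖+‖b₂‖) = 0.893609, sign → tz>0 ⇒ λ=+0.893609
r₁ = λ·B[:,0] = (+0.91024,+0.02083,+0.41355); r₂ = λ·B[:,1] = (-0.16189,+0.93714,+0.30913)
r₃ = r₁×r₂ = (-0.38111,-0.34833,+0.85640); SVD([r₁ r₂ r₃]) → R = UVᵀ:
  R  [+0.91024 -0.16189 -0.38111]
  R  [+0.02083 +0.93714 -0.34833]
  R  [+0.41355 +0.30913 +0.85640]
t = (+0.16542, +0.30548, +0.89361) m
tr R = 2.703781; θ = arccos((tr R − 1)/2) = 0.551212 rad = 31.582°
axis k = ((R−Rᵀ)₃₂, (R−Rᵀ)₁₃, (R−Rᵀ)₂₁) / (2 sinθ) = (+0.627689, -0.758667, +0.174446)
rvec = θ·k = (+0.345989, -0.418186, +0.096157)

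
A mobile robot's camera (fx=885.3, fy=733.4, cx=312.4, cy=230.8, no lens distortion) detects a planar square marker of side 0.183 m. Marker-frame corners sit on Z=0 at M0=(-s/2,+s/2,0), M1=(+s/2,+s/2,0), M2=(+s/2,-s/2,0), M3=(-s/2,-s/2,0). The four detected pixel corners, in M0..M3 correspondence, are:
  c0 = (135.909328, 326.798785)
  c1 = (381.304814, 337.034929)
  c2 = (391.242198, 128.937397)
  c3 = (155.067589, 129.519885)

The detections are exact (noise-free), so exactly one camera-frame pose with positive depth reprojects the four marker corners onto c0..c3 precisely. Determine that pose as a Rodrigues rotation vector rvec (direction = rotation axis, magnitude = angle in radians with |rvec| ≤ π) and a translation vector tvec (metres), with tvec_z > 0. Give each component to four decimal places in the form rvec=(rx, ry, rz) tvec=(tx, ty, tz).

rvec=(-0.1533, 0.1863, 0.0376) tvec=(-0.0366, -0.0021, 0.6544)

Intrinsics K: fx=885.3, fy=733.4, cx=312.4, cy=230.8
Marker side s = 0.183 m; corners in marker frame (Z=0):
  M0 = (-0.0915, +0.0915, 0)
  M1 = (+0.0915, +0.0915, 0)
  M2 = (+0.0915, -0.0915, 0)
  M3 = (-0.0915, -0.0915, 0)
Detected image corners:
  c0 = (135.909328, 326.798785) px
  c1 = (381.304814, 337.034929) px
  c2 = (391.242198, 128.937397) px
  c3 = (155.067589, 129.519885) px
Planar DLT: solve 8×8 A·h = b for H (H[2,2]=1):
  H  [+1239.12784 -140.39392 +262.87819]
  H  [-40.24396 +1054.57330 +228.40865]
  H  [-0.28628 -0.22656 +1.00000]
B = K⁻¹H; ‖b₁‖=1.528157, ‖b₂‖=1.528157; λ = 2/(‖b₁‖+‖b₂‖) = 0.654383, sign → tz>0 ⇒ λ=+0.654383
r₁ = λ·B[:,0] = (+0.98203,+0.02305,-0.18733); r₂ = λ·B[:,1] = (-0.05146,+0.98761,-0.14826)
r₃ = r₁×r₂ = (+0.18160,+0.15523,+0.97104); SVD([r₁ r₂ r₃]) → R = UVᵀ:
  R  [+0.98203 -0.05146 +0.18160]
  R  [+0.02305 +0.98761 +0.15523]
  R  [-0.18733 -0.14826 +0.97104]
t = (-0.03660, -0.00213, +0.65438) m
tr R = 2.940679; θ = arccos((tr R − 1)/2) = 0.244165 rad = 13.990°
axis k = ((R−Rᵀ)₃₂, (R−Rᵀ)₁₃, (R−Rᵀ)₂₁) / (2 sinθ) = (-0.627699, +0.763052, +0.154096)
rvec = θ·k = (-0.153262, +0.186311, +0.037625)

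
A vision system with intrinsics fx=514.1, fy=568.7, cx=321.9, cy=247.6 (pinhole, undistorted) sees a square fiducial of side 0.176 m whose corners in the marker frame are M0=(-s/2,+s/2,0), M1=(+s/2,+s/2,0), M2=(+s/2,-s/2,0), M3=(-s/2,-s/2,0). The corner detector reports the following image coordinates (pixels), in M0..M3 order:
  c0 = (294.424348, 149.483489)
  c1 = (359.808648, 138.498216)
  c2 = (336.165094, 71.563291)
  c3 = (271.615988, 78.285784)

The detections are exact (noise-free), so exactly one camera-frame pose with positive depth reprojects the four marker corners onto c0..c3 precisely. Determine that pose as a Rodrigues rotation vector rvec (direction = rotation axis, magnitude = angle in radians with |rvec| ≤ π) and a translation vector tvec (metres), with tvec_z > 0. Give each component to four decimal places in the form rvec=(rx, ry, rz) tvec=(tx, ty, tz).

rvec=(-0.3050, -0.3852, -0.2805) tvec=(-0.0137, -0.3042, 1.2460)

Intrinsics K: fx=514.1, fy=568.7, cx=321.9, cy=247.6
Marker side s = 0.176 m; corners in marker frame (Z=0):
  M0 = (-0.0880, +0.0880, 0)
  M1 = (+0.0880, +0.0880, 0)
  M2 = (+0.0880, -0.0880, 0)
  M3 = (-0.0880, -0.0880, 0)
Detected image corners:
  c0 = (294.424348, 149.483489) px
  c1 = (359.808648, 138.498216) px
  c2 = (336.165094, 71.563291) px
  c3 = (271.615988, 78.285784) px
Planar DLT: solve 8×8 A·h = b for H (H[2,2]=1):
  H  [+472.05757 +72.17651 +316.24255]
  H  [-14.38120 +371.30814 +108.75401]
  H  [+0.32636 -0.18972 +1.00000]
B = K⁻¹H; ‖b₁‖=0.802584, ‖b₂‖=0.802584; λ = 2/(‖b₁‖+‖b₂‖) = 1.245975, sign → tz>0 ⇒ λ=+1.245975
r₁ = λ·B[:,0] = (+0.88947,-0.20855,+0.40664); r₂ = λ·B[:,1] = (+0.32294,+0.91642,-0.23639)
r₃ = r₁×r₂ = (-0.32335,+0.34158,+0.88248); SVD([r₁ r₂ r₃]) → R = UVᵀ:
  R  [+0.88947 +0.32294 -0.32335]
  R  [-0.20855 +0.91642 +0.34158]
  R  [+0.40664 -0.23639 +0.88248]
t = (-0.01371, -0.30420, +1.24598) m
tr R = 2.688369; θ = arccos((tr R − 1)/2) = 0.565755 rad = 32.415°
axis k = ((R−Rᵀ)₃₂, (R−Rᵀ)₁₃, (R−Rᵀ)₂₁) / (2 sinθ) = (-0.539092, -0.680896, -0.495743)
rvec = θ·k = (-0.304994, -0.385220, -0.280469)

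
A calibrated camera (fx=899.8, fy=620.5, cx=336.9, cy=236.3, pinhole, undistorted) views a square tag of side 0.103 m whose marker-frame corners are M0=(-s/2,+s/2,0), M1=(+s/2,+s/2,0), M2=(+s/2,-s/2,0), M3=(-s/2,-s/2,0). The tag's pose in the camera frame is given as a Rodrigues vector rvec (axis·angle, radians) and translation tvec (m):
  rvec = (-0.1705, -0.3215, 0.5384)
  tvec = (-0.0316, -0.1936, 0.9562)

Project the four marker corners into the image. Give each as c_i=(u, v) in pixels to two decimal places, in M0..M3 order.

Intrinsics K: fx=899.8, fy=620.5, cx=336.9, cy=236.3
Marker side s = 0.103 m; corners in marker frame (Z=0):
  M0 = (-0.0515, +0.0515, 0)
  M1 = (+0.0515, +0.0515, 0)
  M2 = (+0.0515, -0.0515, 0)
  M3 = (-0.0515, -0.0515, 0)
rvec = (-0.1705, -0.3215, 0.5384), |rvec| = θ = 0.64985 rad = 37.234°
Rodrigues: sinθ=0.60507, 1−cosθ=0.20383; R = I + sinθ·[k]× + (1−cosθ)·[k]×²:
    [+0.81020 -0.47484 -0.34365]
    [+0.52775 +0.84606 +0.07521]
    [+0.25504 -0.24229 +0.93608]
t = (-0.0316, -0.1936, 0.9562) m
M0: Pc = R·M0+t = (-0.09778, -0.17721, +0.93059); u = 899.8·(-0.09778)/0.93059 + 336.9 = 242.3551, v = 620.5·(-0.17721)/0.93059 + 236.3 = 118.1412
M1: Pc = R·M1+t = (-0.01433, -0.12285, +0.95686); u = 899.8·(-0.01433)/0.95686 + 336.9 = 323.4257, v = 620.5·(-0.12285)/0.95686 + 236.3 = 156.6355
M2: Pc = R·M2+t = (+0.03458, -0.20999, +0.98181); u = 899.8·(+0.03458)/0.98181 + 336.9 = 368.5913, v = 620.5·(-0.20999)/0.98181 + 236.3 = 103.5857
M3: Pc = R·M3+t = (-0.04887, -0.26435, +0.95554); u = 899.8·(-0.04887)/0.95554 + 336.9 = 290.8798, v = 620.5·(-0.26435)/0.95554 + 236.3 = 64.6385

c0=(242.36, 118.14) c1=(323.43, 156.64) c2=(368.59, 103.59) c3=(290.88, 64.64)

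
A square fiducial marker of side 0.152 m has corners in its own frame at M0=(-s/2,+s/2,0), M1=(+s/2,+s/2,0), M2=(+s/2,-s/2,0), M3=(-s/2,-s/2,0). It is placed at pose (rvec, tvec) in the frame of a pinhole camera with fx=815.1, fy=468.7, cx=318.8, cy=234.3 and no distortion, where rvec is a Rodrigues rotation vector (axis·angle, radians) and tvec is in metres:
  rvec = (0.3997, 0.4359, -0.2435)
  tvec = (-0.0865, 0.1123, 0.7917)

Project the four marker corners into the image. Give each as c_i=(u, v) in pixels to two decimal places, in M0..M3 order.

c0=(194.54, 339.61) c1=(322.98, 335.87) c2=(270.61, 255.71) c3=(138.84, 266.58)

Intrinsics K: fx=815.1, fy=468.7, cx=318.8, cy=234.3
Marker side s = 0.152 m; corners in marker frame (Z=0):
  M0 = (-0.0760, +0.0760, 0)
  M1 = (+0.0760, +0.0760, 0)
  M2 = (+0.0760, -0.0760, 0)
  M3 = (-0.0760, -0.0760, 0)
rvec = (0.3997, 0.4359, -0.2435), |rvec| = θ = 0.63958 rad = 36.645°
Rodrigues: sinθ=0.59686, 1−cosθ=0.19765; R = I + sinθ·[k]× + (1−cosθ)·[k]×²:
    [+0.87954 +0.31142 +0.35976]
    [-0.14305 +0.89416 -0.42429]
    [-0.45381 +0.32172 +0.83100]
t = (-0.0865, 0.1123, 0.7917) m
M0: Pc = R·M0+t = (-0.12968, +0.19113, +0.85064); u = 815.1·(-0.12968)/0.85064 + 318.8 = 194.5408, v = 468.7·(+0.19113)/0.85064 + 234.3 = 339.6108
M1: Pc = R·M1+t = (+0.00401, +0.16938, +0.78166); u = 815.1·(+0.00401)/0.78166 + 318.8 = 322.9848, v = 468.7·(+0.16938)/0.78166 + 234.3 = 335.8662
M2: Pc = R·M2+t = (-0.04332, +0.03347, +0.73276); u = 815.1·(-0.04332)/0.73276 + 318.8 = 270.6090, v = 468.7·(+0.03347)/0.73276 + 234.3 = 255.7101
M3: Pc = R·M3+t = (-0.17701, +0.05522, +0.80174); u = 815.1·(-0.17701)/0.80174 + 318.8 = 138.8371, v = 468.7·(+0.05522)/0.80174 + 234.3 = 266.5794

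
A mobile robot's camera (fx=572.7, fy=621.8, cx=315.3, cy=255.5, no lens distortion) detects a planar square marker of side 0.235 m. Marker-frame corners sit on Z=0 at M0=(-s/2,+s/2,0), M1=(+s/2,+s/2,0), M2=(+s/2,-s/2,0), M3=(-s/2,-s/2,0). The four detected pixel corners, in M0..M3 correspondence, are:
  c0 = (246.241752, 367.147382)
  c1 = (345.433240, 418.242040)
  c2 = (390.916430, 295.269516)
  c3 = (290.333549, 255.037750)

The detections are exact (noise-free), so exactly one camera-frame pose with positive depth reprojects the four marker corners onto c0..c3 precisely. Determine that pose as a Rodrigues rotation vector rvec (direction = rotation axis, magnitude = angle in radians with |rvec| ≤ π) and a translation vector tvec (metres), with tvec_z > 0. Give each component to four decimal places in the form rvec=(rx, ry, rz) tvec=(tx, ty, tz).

rvec=(-0.1972, 0.3970, 0.3677) tvec=(0.0023, 0.1430, 1.1582)

Intrinsics K: fx=572.7, fy=621.8, cx=315.3, cy=255.5
Marker side s = 0.235 m; corners in marker frame (Z=0):
  M0 = (-0.1175, +0.1175, 0)
  M1 = (+0.1175, +0.1175, 0)
  M2 = (+0.1175, -0.1175, 0)
  M3 = (-0.1175, -0.1175, 0)
Detected image corners:
  c0 = (246.241752, 367.147382) px
  c1 = (345.433240, 418.242040) px
  c2 = (390.916430, 295.269516) px
  c3 = (290.333549, 255.037750) px
Planar DLT: solve 8×8 A·h = b for H (H[2,2]=1):
  H  [+312.26147 -222.18716 +316.41300]
  H  [+75.65201 +465.92210 +332.28461]
  H  [-0.35454 -0.09969 +1.00000]
B = K⁻¹H; ‖b₁‖=0.863375, ‖b₂‖=0.863375; λ = 2/(‖b₁‖+‖b₂‖) = 1.158245, sign → tz>0 ⇒ λ=+1.158245
r₁ = λ·B[:,0] = (+0.85761,+0.30965,-0.41064); r₂ = λ·B[:,1] = (-0.38579,+0.91533,-0.11547)
r₃ = r₁×r₂ = (+0.34012,+0.25745,+0.90446); SVD([r₁ r₂ r₃]) → R = UVᵀ:
  R  [+0.85761 -0.38579 +0.34012]
  R  [+0.30965 +0.91533 +0.25745]
  R  [-0.41064 -0.11547 +0.90446]
t = (+0.00225, +0.14303, +1.15825) m
tr R = 2.677395; θ = arccos((tr R − 1)/2) = 0.575909 rad = 32.997°
axis k = ((R−Rᵀ)₃₂, (R−Rᵀ)₁₃, (R−Rᵀ)₂₁) / (2 sinθ) = (-0.342377, +0.689281, +0.638490)
rvec = θ·k = (-0.197178, +0.396963, +0.367712)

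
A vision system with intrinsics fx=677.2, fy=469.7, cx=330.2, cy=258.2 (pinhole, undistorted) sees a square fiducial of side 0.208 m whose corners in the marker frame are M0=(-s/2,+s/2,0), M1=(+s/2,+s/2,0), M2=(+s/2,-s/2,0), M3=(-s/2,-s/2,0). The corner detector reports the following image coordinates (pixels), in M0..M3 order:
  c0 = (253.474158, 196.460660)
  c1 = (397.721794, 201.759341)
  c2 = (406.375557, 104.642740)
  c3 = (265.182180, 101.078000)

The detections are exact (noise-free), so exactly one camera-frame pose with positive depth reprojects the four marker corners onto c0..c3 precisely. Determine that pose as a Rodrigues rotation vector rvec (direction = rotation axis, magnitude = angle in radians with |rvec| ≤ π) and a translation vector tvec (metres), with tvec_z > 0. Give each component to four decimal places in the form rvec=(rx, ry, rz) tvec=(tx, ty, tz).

Intrinsics K: fx=677.2, fy=469.7, cx=330.2, cy=258.2
Marker side s = 0.208 m; corners in marker frame (Z=0):
  M0 = (-0.1040, +0.1040, 0)
  M1 = (+0.1040, +0.1040, 0)
  M2 = (+0.1040, -0.1040, 0)
  M3 = (-0.1040, -0.1040, 0)
Detected image corners:
  c0 = (253.474158, 196.460660) px
  c1 = (397.721794, 201.759341) px
  c2 = (406.375557, 104.642740) px
  c3 = (265.182180, 101.078000) px
Planar DLT: solve 8×8 A·h = b for H (H[2,2]=1):
  H  [+659.08729 -84.95714 +330.14034]
  H  [+8.93796 +446.29005 +150.42230]
  H  [-0.08161 -0.10871 +1.00000]
B = K⁻¹H; ‖b₁‖=1.018332, ‖b₂‖=1.018332; λ = 2/(‖b₁‖+‖b₂‖) = 0.981998, sign → tz>0 ⇒ λ=+0.981998
r₁ = λ·B[:,0] = (+0.99481,+0.06274,-0.08014); r₂ = λ·B[:,1] = (-0.07114,+0.99174,-0.10675)
r₃ = r₁×r₂ = (+0.07278,+0.11190,+0.99105); SVD([r₁ r₂ r₃]) → R = UVᵀ:
  R  [+0.99481 -0.07114 +0.07278]
  R  [+0.06274 +0.99174 +0.11190]
  R  [-0.08014 -0.10675 +0.99105]
t = (-0.00009, -0.22533, +0.98200) m
tr R = 2.977596; θ = arccos((tr R − 1)/2) = 0.149820 rad = 8.584°
axis k = ((R−Rᵀ)₃₂, (R−Rᵀ)₁₃, (R−Rᵀ)₂₁) / (2 sinθ) = (-0.732440, +0.512239, +0.448489)
rvec = θ·k = (-0.109734, +0.076743, +0.067192)

rvec=(-0.1097, 0.0767, 0.0672) tvec=(-0.0001, -0.2253, 0.9820)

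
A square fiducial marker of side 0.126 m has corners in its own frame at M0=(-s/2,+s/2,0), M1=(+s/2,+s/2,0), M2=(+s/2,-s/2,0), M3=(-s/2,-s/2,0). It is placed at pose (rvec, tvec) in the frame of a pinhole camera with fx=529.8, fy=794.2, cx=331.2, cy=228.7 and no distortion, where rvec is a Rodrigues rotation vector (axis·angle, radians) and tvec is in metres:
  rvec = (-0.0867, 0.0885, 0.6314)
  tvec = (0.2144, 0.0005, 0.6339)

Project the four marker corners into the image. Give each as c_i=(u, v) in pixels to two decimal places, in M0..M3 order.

Intrinsics K: fx=529.8, fy=794.2, cx=331.2, cy=228.7
Marker side s = 0.126 m; corners in marker frame (Z=0):
  M0 = (-0.0630, +0.0630, 0)
  M1 = (+0.0630, +0.0630, 0)
  M2 = (+0.0630, -0.0630, 0)
  M3 = (-0.0630, -0.0630, 0)
rvec = (-0.0867, 0.0885, 0.6314), |rvec| = θ = 0.64344 rad = 36.866°
Rodrigues: sinθ=0.59995, 1−cosθ=0.19996; R = I + sinθ·[k]× + (1−cosθ)·[k]×²:
    [+0.80367 -0.59243 +0.05608]
    [+0.58502 +0.80382 +0.10783]
    [-0.10896 -0.05385 +0.99259]
t = (0.2144, 0.0005, 0.6339) m
M0: Pc = R·M0+t = (+0.12645, +0.01428, +0.63737); u = 529.8·(+0.12645)/0.63737 + 331.2 = 436.3051, v = 794.2·(+0.01428)/0.63737 + 228.7 = 246.4992
M1: Pc = R·M1+t = (+0.22771, +0.08800, +0.62364); u = 529.8·(+0.22771)/0.62364 + 331.2 = 524.6434, v = 794.2·(+0.08800)/0.62364 + 228.7 = 340.7626
M2: Pc = R·M2+t = (+0.30235, -0.01328, +0.63043); u = 529.8·(+0.30235)/0.63043 + 331.2 = 585.2927, v = 794.2·(-0.01328)/0.63043 + 228.7 = 211.9646
M3: Pc = R·M3+t = (+0.20109, -0.08700, +0.64416); u = 529.8·(+0.20109)/0.64416 + 331.2 = 496.5923, v = 794.2·(-0.08700)/0.64416 + 228.7 = 121.4391

c0=(436.31, 246.50) c1=(524.64, 340.76) c2=(585.29, 211.96) c3=(496.59, 121.44)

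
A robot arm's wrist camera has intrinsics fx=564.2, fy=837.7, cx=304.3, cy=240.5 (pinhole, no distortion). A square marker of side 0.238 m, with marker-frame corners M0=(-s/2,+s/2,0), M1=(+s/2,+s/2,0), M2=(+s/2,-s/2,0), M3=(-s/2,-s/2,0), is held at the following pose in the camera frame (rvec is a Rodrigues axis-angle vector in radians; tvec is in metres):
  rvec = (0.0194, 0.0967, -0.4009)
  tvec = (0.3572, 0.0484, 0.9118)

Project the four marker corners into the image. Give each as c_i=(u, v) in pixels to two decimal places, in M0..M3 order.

Intrinsics K: fx=564.2, fy=837.7, cx=304.3, cy=240.5
Marker side s = 0.238 m; corners in marker frame (Z=0):
  M0 = (-0.1190, +0.1190, 0)
  M1 = (+0.1190, +0.1190, 0)
  M2 = (+0.1190, -0.1190, 0)
  M3 = (-0.1190, -0.1190, 0)
rvec = (0.0194, 0.0967, -0.4009), |rvec| = θ = 0.41285 rad = 23.655°
Rodrigues: sinθ=0.40122, 1−cosθ=0.08402; R = I + sinθ·[k]× + (1−cosθ)·[k]×²:
    [+0.91617 +0.39053 +0.09014]
    [-0.38868 +0.92059 -0.03796]
    [-0.09781 -0.00026 +0.99521]
t = (0.3572, 0.0484, 0.9118) m
M0: Pc = R·M0+t = (+0.29465, +0.20420, +0.92341); u = 564.2·(+0.29465)/0.92341 + 304.3 = 484.3301, v = 837.7·(+0.20420)/0.92341 + 240.5 = 425.7497
M1: Pc = R·M1+t = (+0.51270, +0.11170, +0.90013); u = 564.2·(+0.51270)/0.90013 + 304.3 = 625.6576, v = 837.7·(+0.11170)/0.90013 + 240.5 = 344.4499
M2: Pc = R·M2+t = (+0.41975, -0.10740, +0.90019); u = 564.2·(+0.41975)/0.90019 + 304.3 = 567.3809, v = 837.7·(-0.10740)/0.90019 + 240.5 = 140.5525
M3: Pc = R·M3+t = (+0.20170, -0.01490, +0.92347); u = 564.2·(+0.20170)/0.92347 + 304.3 = 427.5318, v = 837.7·(-0.01490)/0.92347 + 240.5 = 226.9868

c0=(484.33, 425.75) c1=(625.66, 344.45) c2=(567.38, 140.55) c3=(427.53, 226.99)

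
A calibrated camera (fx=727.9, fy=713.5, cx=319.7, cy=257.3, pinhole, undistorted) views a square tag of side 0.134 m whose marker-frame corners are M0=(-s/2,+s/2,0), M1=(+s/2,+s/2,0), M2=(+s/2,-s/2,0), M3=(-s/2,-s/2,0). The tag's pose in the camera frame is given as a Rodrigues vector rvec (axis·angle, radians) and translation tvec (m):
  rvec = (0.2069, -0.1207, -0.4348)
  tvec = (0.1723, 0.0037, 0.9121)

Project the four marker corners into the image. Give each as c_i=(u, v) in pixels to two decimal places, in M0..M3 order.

Intrinsics K: fx=727.9, fy=713.5, cx=319.7, cy=257.3
Marker side s = 0.134 m; corners in marker frame (Z=0):
  M0 = (-0.0670, +0.0670, 0)
  M1 = (+0.0670, +0.0670, 0)
  M2 = (+0.0670, -0.0670, 0)
  M3 = (-0.0670, -0.0670, 0)
rvec = (0.2069, -0.1207, -0.4348), |rvec| = θ = 0.49641 rad = 28.442°
Rodrigues: sinθ=0.47628, 1−cosθ=0.12070; R = I + sinθ·[k]× + (1−cosθ)·[k]×²:
    [+0.90026 +0.40493 -0.15987]
    [-0.42939 +0.88643 -0.17280]
    [+0.07174 +0.22421 +0.97190]
t = (0.1723, 0.0037, 0.9121) m
M0: Pc = R·M0+t = (+0.13911, +0.09186, +0.92232); u = 727.9·(+0.13911)/0.92232 + 319.7 = 429.4889, v = 713.5·(+0.09186)/0.92232 + 257.3 = 328.3628
M1: Pc = R·M1+t = (+0.25975, +0.03432, +0.93193); u = 727.9·(+0.25975)/0.93193 + 319.7 = 522.5809, v = 713.5·(+0.03432)/0.93193 + 257.3 = 283.5772
M2: Pc = R·M2+t = (+0.20549, -0.08446, +0.90188); u = 727.9·(+0.20549)/0.90188 + 319.7 = 485.5464, v = 713.5·(-0.08446)/0.90188 + 257.3 = 190.4817
M3: Pc = R·M3+t = (+0.08485, -0.02692, +0.89227); u = 727.9·(+0.08485)/0.89227 + 319.7 = 388.9209, v = 713.5·(-0.02692)/0.89227 + 257.3 = 235.7723

c0=(429.49, 328.36) c1=(522.58, 283.58) c2=(485.55, 190.48) c3=(388.92, 235.77)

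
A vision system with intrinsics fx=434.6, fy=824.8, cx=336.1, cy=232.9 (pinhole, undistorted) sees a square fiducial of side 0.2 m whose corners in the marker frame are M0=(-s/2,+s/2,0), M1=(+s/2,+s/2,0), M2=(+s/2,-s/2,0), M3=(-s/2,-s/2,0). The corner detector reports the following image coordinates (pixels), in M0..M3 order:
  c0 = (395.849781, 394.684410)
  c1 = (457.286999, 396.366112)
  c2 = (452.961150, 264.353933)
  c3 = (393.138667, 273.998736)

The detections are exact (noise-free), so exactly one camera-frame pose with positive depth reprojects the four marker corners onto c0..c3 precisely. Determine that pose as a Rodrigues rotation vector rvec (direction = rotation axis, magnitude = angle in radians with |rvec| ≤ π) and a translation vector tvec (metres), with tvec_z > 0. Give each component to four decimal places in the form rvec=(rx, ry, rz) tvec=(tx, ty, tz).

Intrinsics K: fx=434.6, fy=824.8, cx=336.1, cy=232.9
Marker side s = 0.2 m; corners in marker frame (Z=0):
  M0 = (-0.1000, +0.1000, 0)
  M1 = (+0.1000, +0.1000, 0)
  M2 = (+0.1000, -0.1000, 0)
  M3 = (-0.1000, -0.1000, 0)
Detected image corners:
  c0 = (395.849781, 394.684410) px
  c1 = (457.286999, 396.366112) px
  c2 = (452.961150, 264.353933) px
  c3 = (393.138667, 273.998736) px
Planar DLT: solve 8×8 A·h = b for H (H[2,2]=1):
  H  [+111.26495 -28.02595 +423.42133]
  H  [-170.29813 +594.91884 +331.76501]
  H  [-0.45159 -0.10696 +1.00000]
B = K⁻¹H; ‖b₁‖=0.759282, ‖b₂‖=0.759282; λ = 2/(‖b₁‖+‖b₂‖) = 1.317034, sign → tz>0 ⇒ λ=+1.317034
r₁ = λ·B[:,0] = (+0.79715,-0.10399,-0.59476); r₂ = λ·B[:,1] = (+0.02401,+0.98974,-0.14087)
r₃ = r₁×r₂ = (+0.60331,+0.09801,+0.79146); SVD([r₁ r₂ r₃]) → R = UVᵀ:
  R  [+0.79715 +0.02401 +0.60331]
  R  [-0.10399 +0.98974 +0.09801]
  R  [-0.59476 -0.14087 +0.79146]
t = (+0.26462, +0.15787, +1.31703) m
tr R = 2.578347; θ = arccos((tr R − 1)/2) = 0.661335 rad = 37.892°
axis k = ((R−Rᵀ)₃₂, (R−Rᵀ)₁₃, (R−Rᵀ)₂₁) / (2 sinθ) = (-0.194471, +0.975358, -0.104200)
rvec = θ·k = (-0.128610, +0.645038, -0.068911)

rvec=(-0.1286, 0.6450, -0.0689) tvec=(0.2646, 0.1579, 1.3170)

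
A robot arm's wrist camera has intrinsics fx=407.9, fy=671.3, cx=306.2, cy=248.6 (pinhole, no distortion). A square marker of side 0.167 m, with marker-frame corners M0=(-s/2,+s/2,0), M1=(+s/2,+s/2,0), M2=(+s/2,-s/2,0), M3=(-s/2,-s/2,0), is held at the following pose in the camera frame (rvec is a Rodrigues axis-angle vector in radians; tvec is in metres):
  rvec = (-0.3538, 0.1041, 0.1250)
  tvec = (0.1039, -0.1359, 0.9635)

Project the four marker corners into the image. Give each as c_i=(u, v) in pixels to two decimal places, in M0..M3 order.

Intrinsics K: fx=407.9, fy=671.3, cx=306.2, cy=248.6
Marker side s = 0.167 m; corners in marker frame (Z=0):
  M0 = (-0.0835, +0.0835, 0)
  M1 = (+0.0835, +0.0835, 0)
  M2 = (+0.0835, -0.0835, 0)
  M3 = (-0.0835, -0.0835, 0)
rvec = (-0.3538, 0.1041, 0.1250), |rvec| = θ = 0.38940 rad = 22.311°
Rodrigues: sinθ=0.37964, 1−cosθ=0.07486; R = I + sinθ·[k]× + (1−cosθ)·[k]×²:
    [+0.98694 -0.14005 +0.07965]
    [+0.10368 +0.93049 +0.35135]
    [-0.12332 -0.33850 +0.93285]
t = (0.1039, -0.1359, 0.9635) m
M0: Pc = R·M0+t = (+0.00980, -0.06686, +0.94553); u = 407.9·(+0.00980)/0.94553 + 306.2 = 310.4263, v = 671.3·(-0.06686)/0.94553 + 248.6 = 201.1301
M1: Pc = R·M1+t = (+0.17462, -0.04955, +0.92494); u = 407.9·(+0.17462)/0.92494 + 306.2 = 383.2057, v = 671.3·(-0.04955)/0.92494 + 248.6 = 212.6398
M2: Pc = R·M2+t = (+0.19800, -0.20494, +0.98147); u = 407.9·(+0.19800)/0.98147 + 306.2 = 388.4905, v = 671.3·(-0.20494)/0.98147 + 248.6 = 108.4272
M3: Pc = R·M3+t = (+0.03318, -0.22225, +1.00206); u = 407.9·(+0.03318)/1.00206 + 306.2 = 319.7083, v = 671.3·(-0.22225)/1.00206 + 248.6 = 99.7087

c0=(310.43, 201.13) c1=(383.21, 212.64) c2=(388.49, 108.43) c3=(319.71, 99.71)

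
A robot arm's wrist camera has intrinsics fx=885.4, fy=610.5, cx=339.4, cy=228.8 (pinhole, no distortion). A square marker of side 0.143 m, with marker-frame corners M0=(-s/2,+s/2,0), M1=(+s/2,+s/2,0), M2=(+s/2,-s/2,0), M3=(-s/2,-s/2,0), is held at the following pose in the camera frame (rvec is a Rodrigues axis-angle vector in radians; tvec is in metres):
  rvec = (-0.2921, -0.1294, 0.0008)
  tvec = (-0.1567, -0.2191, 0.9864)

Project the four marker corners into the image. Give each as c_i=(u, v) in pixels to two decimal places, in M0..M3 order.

Intrinsics K: fx=885.4, fy=610.5, cx=339.4, cy=228.8
Marker side s = 0.143 m; corners in marker frame (Z=0):
  M0 = (-0.0715, +0.0715, 0)
  M1 = (+0.0715, +0.0715, 0)
  M2 = (+0.0715, -0.0715, 0)
  M3 = (-0.0715, -0.0715, 0)
rvec = (-0.2921, -0.1294, 0.0008), |rvec| = θ = 0.31948 rad = 18.305°
Rodrigues: sinθ=0.31407, 1−cosθ=0.05060; R = I + sinθ·[k]× + (1−cosθ)·[k]×²:
    [+0.99170 +0.01795 -0.12733]
    [+0.01953 +0.95770 +0.28710]
    [+0.12709 -0.28721 +0.94940]
t = (-0.1567, -0.2191, 0.9864) m
M0: Pc = R·M0+t = (-0.22632, -0.15202, +0.95678); u = 885.4·(-0.22632)/0.95678 + 339.4 = 129.9613, v = 610.5·(-0.15202)/0.95678 + 228.8 = 131.7989
M1: Pc = R·M1+t = (-0.08451, -0.14923, +0.97495); u = 885.4·(-0.08451)/0.97495 + 339.4 = 262.6525, v = 610.5·(-0.14923)/0.97495 + 228.8 = 135.3555
M2: Pc = R·M2+t = (-0.08708, -0.28618, +1.01602); u = 885.4·(-0.08708)/1.01602 + 339.4 = 263.5177, v = 610.5·(-0.28618)/1.01602 + 228.8 = 56.8426
M3: Pc = R·M3+t = (-0.22889, -0.28897, +0.99785); u = 885.4·(-0.22889)/0.99785 + 339.4 = 136.3037, v = 610.5·(-0.28897)/0.99785 + 228.8 = 52.0024

c0=(129.96, 131.80) c1=(262.65, 135.36) c2=(263.52, 56.84) c3=(136.30, 52.00)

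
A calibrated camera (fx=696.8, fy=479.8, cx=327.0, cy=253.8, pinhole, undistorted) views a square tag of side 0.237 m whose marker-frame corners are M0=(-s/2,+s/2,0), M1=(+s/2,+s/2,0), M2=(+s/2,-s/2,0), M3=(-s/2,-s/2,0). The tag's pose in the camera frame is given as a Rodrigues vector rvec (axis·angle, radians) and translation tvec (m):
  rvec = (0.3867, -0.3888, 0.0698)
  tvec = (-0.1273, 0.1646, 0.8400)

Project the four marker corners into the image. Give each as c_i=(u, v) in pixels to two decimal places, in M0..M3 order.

Intrinsics K: fx=696.8, fy=479.8, cx=327.0, cy=253.8
Marker side s = 0.237 m; corners in marker frame (Z=0):
  M0 = (-0.1185, +0.1185, 0)
  M1 = (+0.1185, +0.1185, 0)
  M2 = (+0.1185, -0.1185, 0)
  M3 = (-0.1185, -0.1185, 0)
rvec = (0.3867, -0.3888, 0.0698), |rvec| = θ = 0.55279 rad = 31.672°
Rodrigues: sinθ=0.52506, 1−cosθ=0.14894; R = I + sinθ·[k]× + (1−cosθ)·[k]×²:
    [+0.92395 -0.13958 -0.35614]
    [-0.00698 +0.92474 -0.38053]
    [+0.38245 +0.35408 +0.85344]
t = (-0.1273, 0.1646, 0.8400) m
M0: Pc = R·M0+t = (-0.25333, +0.27501, +0.83664); u = 696.8·(-0.25333)/0.83664 + 327.0 = 116.0139, v = 479.8·(+0.27501)/0.83664 + 253.8 = 411.5139
M1: Pc = R·M1+t = (-0.03435, +0.27335, +0.92728); u = 696.8·(-0.03435)/0.92728 + 327.0 = 301.1861, v = 479.8·(+0.27335)/0.92728 + 253.8 = 395.2413
M2: Pc = R·M2+t = (-0.00127, +0.05419, +0.84336); u = 696.8·(-0.00127)/0.84336 + 327.0 = 325.9490, v = 479.8·(+0.05419)/0.84336 + 253.8 = 284.6299
M3: Pc = R·M3+t = (-0.22025, +0.05585, +0.75272); u = 696.8·(-0.22025)/0.75272 + 327.0 = 123.1148, v = 479.8·(+0.05585)/0.75272 + 253.8 = 289.3970

c0=(116.01, 411.51) c1=(301.19, 395.24) c2=(325.95, 284.63) c3=(123.11, 289.40)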